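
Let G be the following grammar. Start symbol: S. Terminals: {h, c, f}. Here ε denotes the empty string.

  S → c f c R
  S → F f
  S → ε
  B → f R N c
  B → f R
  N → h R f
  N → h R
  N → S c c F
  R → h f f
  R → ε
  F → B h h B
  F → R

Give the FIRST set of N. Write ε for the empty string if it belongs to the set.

{c, f, h}

FIRST(B) = {f}
FIRST(R) = {ε, h}
FIRST(F) = {ε, f, h}  (via B h h B, R)
FIRST(S) = {ε, c, f, h}  (via F f)
FIRST(N) = {c, f, h}  (via S c c F)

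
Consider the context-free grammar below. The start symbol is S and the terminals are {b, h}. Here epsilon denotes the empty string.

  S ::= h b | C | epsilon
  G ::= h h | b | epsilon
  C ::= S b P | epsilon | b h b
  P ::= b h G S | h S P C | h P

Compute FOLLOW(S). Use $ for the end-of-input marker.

FIRST(G): from G::=h h we get {h}; from G::=b we get {b}; from G::=epsilon we get {epsilon}. So FIRST(G) = {epsilon, b, h}.
FIRST(P): from P::=b h G S we get {b}; from P::=h S P C we get {h}; from P::=h P we get {h}. So FIRST(P) = {b, h}.
FIRST(S): from S::=h b we get {h}; from S::=C we get {epsilon, b, h}; from S::=epsilon we get {epsilon}. So FIRST(S) = {epsilon, b, h}.
FIRST(C): from C::=S b P we get {b, h}; from C::=epsilon we get {epsilon}; from C::=b h b we get {b}. So FIRST(C) = {epsilon, b, h}.
FOLLOW(S) includes $ since S is the start symbol.
FOLLOW(S): in C::=S b P, S is followed by b P with FIRST {b}; in P::=b h G S, the suffix after S is empty, so FOLLOW(S) ⊇ FOLLOW(P) = {$, b, h}; in P::=h S P C, S is followed by P C with FIRST {b, h}. Thus FOLLOW(S) = {$, b, h}.
FOLLOW(G): in P::=b h G S, G is followed by S with FIRST {epsilon, b, h}; in P::=b h G S, the suffix after G is nullable, so FOLLOW(G) ⊇ FOLLOW(P) = {$, b, h}. Thus FOLLOW(G) = {$, b, h}.
FOLLOW(C): in S::=C, the suffix after C is empty, so FOLLOW(C) ⊇ FOLLOW(S) = {$, b, h}; in P::=h S P C, the suffix after C is empty, so FOLLOW(C) ⊇ FOLLOW(P) = {$, b, h}. Thus FOLLOW(C) = {$, b, h}.
FOLLOW(P): in C::=S b P, the suffix after P is empty, so FOLLOW(P) ⊇ FOLLOW(C) = {$, b, h}; in P::=h S P C, P is followed by C with FIRST {epsilon, b, h}; in P::=h S P C, the suffix after P is nullable (adds nothing new); in P::=h P, the suffix after P is empty (adds nothing new). Thus FOLLOW(P) = {$, b, h}.

{$, b, h}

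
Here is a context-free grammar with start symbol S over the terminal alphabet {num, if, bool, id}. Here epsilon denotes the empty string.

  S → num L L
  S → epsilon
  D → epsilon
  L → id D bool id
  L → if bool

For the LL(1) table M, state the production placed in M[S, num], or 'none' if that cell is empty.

FIRST(S): from S→num L L we get {num}; from S→epsilon we get {epsilon}. So FIRST(S) = {epsilon, num}.
FIRST(D): from D→epsilon we get {epsilon}. So FIRST(D) = {epsilon}.
FIRST(L): from L→id D bool id we get {id}; from L→if bool we get {if}. So FIRST(L) = {id, if}.
FOLLOW(S) includes $ since S is the start symbol.
FOLLOW(S): S appears on no right-hand side. Thus FOLLOW(S) = {$}.
For S → num L L: FIRST(num L L) = {num}, so it goes in M[S, t] for t ∈ {num}.
For S → epsilon: FIRST(epsilon) = {epsilon}, so it goes in M[S, t] for t ∈ {}; since epsilon ∈ FIRST, also for every t ∈ FOLLOW(S) = {$}.

S → num L L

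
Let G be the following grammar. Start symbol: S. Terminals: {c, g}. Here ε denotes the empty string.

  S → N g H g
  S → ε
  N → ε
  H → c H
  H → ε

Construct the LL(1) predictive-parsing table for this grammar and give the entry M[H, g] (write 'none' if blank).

FIRST(N): from N→ε we get {ε}. So FIRST(N) = {ε}.
FIRST(H): from H→c H we get {c}; from H→ε we get {ε}. So FIRST(H) = {ε, c}.
FIRST(S): from S→N g H g we get {g}; from S→ε we get {ε}. So FIRST(S) = {ε, g}.
FOLLOW(S) includes $ since S is the start symbol.
FOLLOW(H): in S→N g H g, H is followed by g with FIRST {g}; in H→c H, the suffix after H is empty (adds nothing new). Thus FOLLOW(H) = {g}.
For H → c H: FIRST(c H) = {c}, so it goes in M[H, t] for t ∈ {c}.
For H → ε: FIRST(ε) = {ε}, so it goes in M[H, t] for t ∈ {}; since ε ∈ FIRST, also for every t ∈ FOLLOW(H) = {g}.

H → ε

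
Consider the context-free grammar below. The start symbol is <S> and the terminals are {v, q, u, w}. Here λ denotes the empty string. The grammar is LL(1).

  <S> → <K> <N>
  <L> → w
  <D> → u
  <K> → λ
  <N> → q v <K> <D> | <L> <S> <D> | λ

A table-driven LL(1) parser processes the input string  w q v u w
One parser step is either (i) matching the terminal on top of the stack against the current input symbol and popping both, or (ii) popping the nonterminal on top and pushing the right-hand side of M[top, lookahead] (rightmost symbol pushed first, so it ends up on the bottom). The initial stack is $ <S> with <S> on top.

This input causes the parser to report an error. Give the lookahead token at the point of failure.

w

step 1: stack=$ <S>  input=w q v u w $  — expand <S> → <K> <N>
step 2: stack=$ <N> <K>  input=w q v u w $  — expand <K> → λ
step 3: stack=$ <N>  input=w q v u w $  — expand <N> → <L> <S> <D>
step 4: stack=$ <D> <S> <L>  input=w q v u w $  — expand <L> → w
step 5: stack=$ <D> <S> w  input=w q v u w $  — match w
step 6: stack=$ <D> <S>  input=q v u w $  — expand <S> → <K> <N>
step 7: stack=$ <D> <N> <K>  input=q v u w $  — expand <K> → λ
step 8: stack=$ <D> <N>  input=q v u w $  — expand <N> → q v <K> <D>
step 9: stack=$ <D> <D> <K> v q  input=q v u w $  — match q
step 10: stack=$ <D> <D> <K> v  input=v u w $  — match v
step 11: stack=$ <D> <D> <K>  input=u w $  — expand <K> → λ
step 12: stack=$ <D> <D>  input=u w $  — expand <D> → u
step 13: stack=$ <D> u  input=u w $  — match u
step 14: stack=$ <D>  input=w $  — error: M[<D>, w] is empty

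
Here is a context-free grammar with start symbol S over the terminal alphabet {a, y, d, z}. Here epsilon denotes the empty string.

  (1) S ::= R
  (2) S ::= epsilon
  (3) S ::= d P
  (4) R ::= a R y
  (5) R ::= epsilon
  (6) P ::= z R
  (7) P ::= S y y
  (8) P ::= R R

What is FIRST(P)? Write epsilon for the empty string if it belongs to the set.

{epsilon, a, d, y, z}

FIRST(R): from R::=a R y we get {a}; from R::=epsilon we get {epsilon}. So FIRST(R) = {epsilon, a}.
FIRST(S): from S::=R we get {epsilon, a}; from S::=epsilon we get {epsilon}; from S::=d P we get {d}. So FIRST(S) = {epsilon, a, d}.
FIRST(P): from P::=z R we get {z}; from P::=S y y we get {a, d, y}; from P::=R R we get {epsilon, a}. So FIRST(P) = {epsilon, a, d, y, z}.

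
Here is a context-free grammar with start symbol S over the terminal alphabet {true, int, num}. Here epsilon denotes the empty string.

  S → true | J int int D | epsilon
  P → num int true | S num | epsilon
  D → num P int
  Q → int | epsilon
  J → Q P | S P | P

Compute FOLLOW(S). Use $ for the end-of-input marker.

{$, int, num, true}

FIRST(D): from D→num P int we get {num}. So FIRST(D) = {num}.
FIRST(Q): from Q→int we get {int}; from Q→epsilon we get {epsilon}. So FIRST(Q) = {epsilon, int}.
FIRST(S): from S→true we get {true}; from S→J int int D we get {int, num, true}; from S→epsilon we get {epsilon}. So FIRST(S) = {epsilon, int, num, true}.
FIRST(P): from P→num int true we get {num}; from P→S num we get {int, num, true}; from P→epsilon we get {epsilon}. So FIRST(P) = {epsilon, int, num, true}.
FIRST(J): from J→Q P we get {epsilon, int, num, true}; from J→S P we get {epsilon, int, num, true}; from J→P we get {epsilon, int, num, true}. So FIRST(J) = {epsilon, int, num, true}.
FOLLOW(S) includes $ since S is the start symbol.
FOLLOW(J): in S→J int int D, J is followed by int int D with FIRST {int}. Thus FOLLOW(J) = {int}.
FOLLOW(S): in P→S num, S is followed by num with FIRST {num}; in J→S P, S is followed by P with FIRST {epsilon, int, num, true}; in J→S P, the suffix after S is nullable, so FOLLOW(S) ⊇ FOLLOW(J) = {int}. Thus FOLLOW(S) = {$, int, num, true}.
FOLLOW(P): in D→num P int, P is followed by int with FIRST {int}; in J→Q P, the suffix after P is empty, so FOLLOW(P) ⊇ FOLLOW(J) = {int}; in J→S P, the suffix after P is empty, so FOLLOW(P) ⊇ FOLLOW(J) = {int}; in J→P, the suffix after P is empty, so FOLLOW(P) ⊇ FOLLOW(J) = {int}. Thus FOLLOW(P) = {int}.
FOLLOW(D): in S→J int int D, the suffix after D is empty, so FOLLOW(D) ⊇ FOLLOW(S) = {$, int, num, true}. Thus FOLLOW(D) = {$, int, num, true}.
FOLLOW(Q): in J→Q P, Q is followed by P with FIRST {epsilon, int, num, true}; in J→Q P, the suffix after Q is nullable, so FOLLOW(Q) ⊇ FOLLOW(J) = {int}. Thus FOLLOW(Q) = {int, num, true}.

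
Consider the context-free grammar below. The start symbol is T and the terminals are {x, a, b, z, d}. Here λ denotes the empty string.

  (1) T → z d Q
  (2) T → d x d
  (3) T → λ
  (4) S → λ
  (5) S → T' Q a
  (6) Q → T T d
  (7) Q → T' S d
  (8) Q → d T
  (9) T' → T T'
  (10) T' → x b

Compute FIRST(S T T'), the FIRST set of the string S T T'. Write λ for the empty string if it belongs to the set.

{d, x, z}

FIRST(T): from T→z d Q we get {z}; from T→d x d we get {d}; from T→λ we get {λ}. So FIRST(T) = {λ, d, z}.
FIRST(T'): from T'→T T' we get {d, x, z}; from T'→x b we get {x}. So FIRST(T') = {d, x, z}.
FIRST(S): from S→λ we get {λ}; from S→T' Q a we get {d, x, z}. So FIRST(S) = {λ, d, x, z}.
FIRST(Q): from Q→T T d we get {d, z}; from Q→T' S d we get {d, x, z}; from Q→d T we get {d}. So FIRST(Q) = {d, x, z}.
FIRST(S T T'): take FIRST of each symbol in turn, carrying on past any symbol whose FIRST contains λ; result {d, x, z}.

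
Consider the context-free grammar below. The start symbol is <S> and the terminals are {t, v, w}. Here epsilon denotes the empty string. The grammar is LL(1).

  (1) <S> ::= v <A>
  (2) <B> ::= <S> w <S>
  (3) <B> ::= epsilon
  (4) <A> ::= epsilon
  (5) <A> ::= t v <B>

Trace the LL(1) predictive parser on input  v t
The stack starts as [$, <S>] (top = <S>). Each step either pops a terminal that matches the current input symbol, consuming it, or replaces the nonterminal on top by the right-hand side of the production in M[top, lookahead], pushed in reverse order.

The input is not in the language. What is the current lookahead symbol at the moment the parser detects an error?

     Stack      Input  Action
  1  $ <S>      v t $  expand <S> ::= v <A>
  2  $ <A> v    v t $  match v
  3  $ <A>      t $    expand <A> ::= t v <B>
  4  $ <B> v t  t $    match t
  5  $ <B> v    $      error: top is terminal v but lookahead is $

$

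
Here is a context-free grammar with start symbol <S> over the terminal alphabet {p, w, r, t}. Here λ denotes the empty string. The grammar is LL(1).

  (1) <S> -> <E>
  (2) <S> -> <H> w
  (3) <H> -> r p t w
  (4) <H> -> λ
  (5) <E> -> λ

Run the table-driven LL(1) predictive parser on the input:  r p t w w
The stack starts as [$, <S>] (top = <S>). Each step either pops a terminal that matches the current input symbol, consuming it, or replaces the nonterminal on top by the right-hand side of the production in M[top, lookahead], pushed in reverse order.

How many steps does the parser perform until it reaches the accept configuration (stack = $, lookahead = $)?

     Stack        Input        Action
  1  $ <S>        r p t w w $  expand <S> -> <H> w
  2  $ w <H>      r p t w w $  expand <H> -> r p t w
  3  $ w w t p r  r p t w w $  match r
  4  $ w w t p    p t w w $    match p
  5  $ w w t      t w w $      match t
  6  $ w w        w w $        match w
  7  $ w          w $          match w
Accept reached after 7 steps.

7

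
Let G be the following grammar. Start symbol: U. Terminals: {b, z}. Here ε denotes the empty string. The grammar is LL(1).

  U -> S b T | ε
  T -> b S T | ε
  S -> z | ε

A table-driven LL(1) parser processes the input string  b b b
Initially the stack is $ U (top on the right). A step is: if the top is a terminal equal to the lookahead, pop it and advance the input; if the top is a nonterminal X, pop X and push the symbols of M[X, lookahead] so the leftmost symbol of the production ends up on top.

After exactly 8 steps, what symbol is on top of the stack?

S

step 1: stack=$ U  input=b b b $  — expand U -> S b T
step 2: stack=$ T b S  input=b b b $  — expand S -> ε
step 3: stack=$ T b  input=b b b $  — match b
step 4: stack=$ T  input=b b $  — expand T -> b S T
step 5: stack=$ T S b  input=b b $  — match b
step 6: stack=$ T S  input=b $  — expand S -> ε
step 7: stack=$ T  input=b $  — expand T -> b S T
step 8: stack=$ T S b  input=b $  — match b
Stack after step 8: $ T S (top = S).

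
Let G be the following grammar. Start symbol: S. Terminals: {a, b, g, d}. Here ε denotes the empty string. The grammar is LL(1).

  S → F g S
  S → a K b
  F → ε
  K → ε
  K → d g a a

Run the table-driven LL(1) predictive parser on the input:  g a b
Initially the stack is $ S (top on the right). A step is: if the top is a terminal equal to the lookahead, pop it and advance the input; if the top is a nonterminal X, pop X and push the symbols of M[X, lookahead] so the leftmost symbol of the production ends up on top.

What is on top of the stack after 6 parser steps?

b

step 1: stack=$ S  input=g a b $  — expand S → F g S
step 2: stack=$ S g F  input=g a b $  — expand F → ε
step 3: stack=$ S g  input=g a b $  — match g
step 4: stack=$ S  input=a b $  — expand S → a K b
step 5: stack=$ b K a  input=a b $  — match a
step 6: stack=$ b K  input=b $  — expand K → ε
Stack after step 6: $ b (top = b).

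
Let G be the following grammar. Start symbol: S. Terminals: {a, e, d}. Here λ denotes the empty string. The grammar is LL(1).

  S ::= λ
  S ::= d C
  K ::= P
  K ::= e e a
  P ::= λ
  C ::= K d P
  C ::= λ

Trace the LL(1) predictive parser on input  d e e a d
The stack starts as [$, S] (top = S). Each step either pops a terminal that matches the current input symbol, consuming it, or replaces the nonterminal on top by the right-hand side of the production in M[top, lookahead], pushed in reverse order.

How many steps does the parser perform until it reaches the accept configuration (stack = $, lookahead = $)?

step 1: stack=$ S  input=d e e a d $  — expand S ::= d C
step 2: stack=$ C d  input=d e e a d $  — match d
step 3: stack=$ C  input=e e a d $  — expand C ::= K d P
step 4: stack=$ P d K  input=e e a d $  — expand K ::= e e a
step 5: stack=$ P d a e e  input=e e a d $  — match e
step 6: stack=$ P d a e  input=e a d $  — match e
step 7: stack=$ P d a  input=a d $  — match a
step 8: stack=$ P d  input=d $  — match d
step 9: stack=$ P  input=$  — expand P ::= λ
Accept reached after 9 steps.

9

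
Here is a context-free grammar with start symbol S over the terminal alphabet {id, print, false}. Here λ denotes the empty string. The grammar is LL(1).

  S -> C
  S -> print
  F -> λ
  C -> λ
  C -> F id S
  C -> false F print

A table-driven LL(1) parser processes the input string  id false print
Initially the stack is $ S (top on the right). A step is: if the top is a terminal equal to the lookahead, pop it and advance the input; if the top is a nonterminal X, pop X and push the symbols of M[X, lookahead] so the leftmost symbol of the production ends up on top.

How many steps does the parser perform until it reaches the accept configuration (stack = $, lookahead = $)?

     Stack            Input             Action
  1  $ S              id false print $  expand S -> C
  2  $ C              id false print $  expand C -> F id S
  3  $ S id F         id false print $  expand F -> λ
  4  $ S id           id false print $  match id
  5  $ S              false print $     expand S -> C
  6  $ C              false print $     expand C -> false F print
  7  $ print F false  false print $     match false
  8  $ print F        print $           expand F -> λ
  9  $ print          print $           match print
Accept reached after 9 steps.

9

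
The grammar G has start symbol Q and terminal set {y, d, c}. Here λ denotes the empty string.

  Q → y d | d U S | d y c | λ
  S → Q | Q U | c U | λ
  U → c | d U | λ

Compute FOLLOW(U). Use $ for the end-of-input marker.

FIRST(Q): from Q→y d we get {y}; from Q→d U S we get {d}; from Q→d y c we get {d}; from Q→λ we get {λ}. So FIRST(Q) = {λ, d, y}.
FIRST(U): from U→c we get {c}; from U→d U we get {d}; from U→λ we get {λ}. So FIRST(U) = {λ, c, d}.
FIRST(S): from S→Q we get {λ, d, y}; from S→Q U we get {λ, c, d, y}; from S→c U we get {c}; from S→λ we get {λ}. So FIRST(S) = {λ, c, d, y}.
FOLLOW(Q) includes $ since Q is the start symbol.
FOLLOW(Q): in S→Q, the suffix after Q is empty, so FOLLOW(Q) ⊇ FOLLOW(S) = {$, c, d}; in S→Q U, Q is followed by U with FIRST {λ, c, d}; in S→Q U, the suffix after Q is nullable, so FOLLOW(Q) ⊇ FOLLOW(S) = {$, c, d}. Thus FOLLOW(Q) = {$, c, d}.
FOLLOW(S): in Q→d U S, the suffix after S is empty, so FOLLOW(S) ⊇ FOLLOW(Q) = {$, c, d}. Thus FOLLOW(S) = {$, c, d}.
FOLLOW(U): in Q→d U S, U is followed by S with FIRST {λ, c, d, y}; in Q→d U S, the suffix after U is nullable, so FOLLOW(U) ⊇ FOLLOW(Q) = {$, c, d}; in S→Q U, the suffix after U is empty, so FOLLOW(U) ⊇ FOLLOW(S) = {$, c, d}; in S→c U, the suffix after U is empty, so FOLLOW(U) ⊇ FOLLOW(S) = {$, c, d}; in U→d U, the suffix after U is empty (adds nothing new). Thus FOLLOW(U) = {$, c, d, y}.

{$, c, d, y}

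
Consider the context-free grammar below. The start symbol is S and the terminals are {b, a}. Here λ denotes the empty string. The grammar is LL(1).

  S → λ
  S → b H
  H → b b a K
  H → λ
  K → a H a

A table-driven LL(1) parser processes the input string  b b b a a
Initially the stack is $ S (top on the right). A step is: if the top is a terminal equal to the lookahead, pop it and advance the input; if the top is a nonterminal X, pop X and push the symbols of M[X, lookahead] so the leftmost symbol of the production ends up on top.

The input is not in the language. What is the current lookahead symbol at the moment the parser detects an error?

$

      Stack      Input        Action
   1  $ S        b b b a a $  expand S → b H
   2  $ H b      b b b a a $  match b
   3  $ H        b b a a $    expand H → b b a K
   4  $ K a b b  b b a a $    match b
   5  $ K a b    b a a $      match b
   6  $ K a      a a $        match a
   7  $ K        a $          expand K → a H a
   8  $ a H a    a $          match a
   9  $ a H      $            expand H → λ
  10  $ a        $            error: top is terminal a but lookahead is $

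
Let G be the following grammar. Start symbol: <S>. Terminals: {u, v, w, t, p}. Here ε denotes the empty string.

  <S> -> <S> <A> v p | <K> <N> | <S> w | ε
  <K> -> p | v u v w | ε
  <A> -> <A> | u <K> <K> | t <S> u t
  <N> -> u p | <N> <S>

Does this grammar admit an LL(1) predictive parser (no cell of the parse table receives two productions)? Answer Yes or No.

FIRST(<S>) = {ε, p, t, u, v, w}
FIRST(<K>) = {ε, p, v}
FIRST(<A>) = {t, u}
FIRST(<N>) = {u}
FOLLOW(<S>) = {$, p, t, u, v, w}
FOLLOW(<K>) = {p, u, v}
FOLLOW(<A>) = {v}
FOLLOW(<N>) = {$, p, t, u, v, w}
Cell M[<A>, t] receives both <A> -> <A> and <A> -> t <S> u t — the grammar is not LL(1).

No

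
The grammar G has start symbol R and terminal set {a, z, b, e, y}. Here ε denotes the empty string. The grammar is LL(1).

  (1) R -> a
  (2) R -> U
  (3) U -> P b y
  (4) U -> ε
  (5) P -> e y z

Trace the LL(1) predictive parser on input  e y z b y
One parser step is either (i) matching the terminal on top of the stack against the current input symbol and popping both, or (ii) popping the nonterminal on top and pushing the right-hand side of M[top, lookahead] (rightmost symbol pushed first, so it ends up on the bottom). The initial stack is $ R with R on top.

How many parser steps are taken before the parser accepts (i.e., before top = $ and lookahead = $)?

step 1: stack=$ R  input=e y z b y $  — expand R -> U
step 2: stack=$ U  input=e y z b y $  — expand U -> P b y
step 3: stack=$ y b P  input=e y z b y $  — expand P -> e y z
step 4: stack=$ y b z y e  input=e y z b y $  — match e
step 5: stack=$ y b z y  input=y z b y $  — match y
step 6: stack=$ y b z  input=z b y $  — match z
step 7: stack=$ y b  input=b y $  — match b
step 8: stack=$ y  input=y $  — match y
Accept reached after 8 steps.

8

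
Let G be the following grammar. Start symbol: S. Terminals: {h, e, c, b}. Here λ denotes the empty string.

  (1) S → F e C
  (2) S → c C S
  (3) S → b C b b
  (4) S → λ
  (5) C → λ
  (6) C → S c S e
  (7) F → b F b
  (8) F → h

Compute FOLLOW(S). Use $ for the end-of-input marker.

{$, c, e}

FIRST(F) = {b, h}
FIRST(S) = {λ, b, c, h}  (via F e C)
FIRST(C) = {λ, b, c, h}  (via S c S e)
FOLLOW(S) includes $ since S is the start symbol.
FOLLOW(S): in S→c C S, the suffix after S is empty (adds nothing new); in C→S c S e (occurrence 1), S is followed by c S e with FIRST {c}; in C→S c S e (occurrence 2), S is followed by e with FIRST {e}. Thus FOLLOW(S) = {$, c, e}.
FOLLOW(C): in S→F e C, the suffix after C is empty, so FOLLOW(C) ⊇ FOLLOW(S) = {$, c, e}; in S→c C S, C is followed by S with FIRST {λ, b, c, h}; in S→c C S, the suffix after C is nullable, so FOLLOW(C) ⊇ FOLLOW(S) = {$, c, e}; in S→b C b b, C is followed by b b with FIRST {b}. Thus FOLLOW(C) = {$, b, c, e, h}.
FOLLOW(F): in S→F e C, F is followed by e C with FIRST {e}; in F→b F b, F is followed by b with FIRST {b}. Thus FOLLOW(F) = {b, e}.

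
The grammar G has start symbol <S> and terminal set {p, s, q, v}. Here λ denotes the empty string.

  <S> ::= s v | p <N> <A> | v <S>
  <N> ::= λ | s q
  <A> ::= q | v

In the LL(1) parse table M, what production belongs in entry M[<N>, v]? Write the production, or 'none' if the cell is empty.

FIRST(<S>) = {p, s, v}
FIRST(<N>) = {λ, s}
FIRST(<A>) = {q, v}
FOLLOW(<S>) includes $ since <S> is the start symbol.
FOLLOW(<N>): in <S>::=p <N> <A>, <N> is followed by <A> with FIRST {q, v}. Thus FOLLOW(<N>) = {q, v}.
For <N> ::= λ: FIRST(λ) = {λ}, so it goes in M[<N>, t] for t ∈ {}; since λ ∈ FIRST, also for every t ∈ FOLLOW(<N>) = {q, v}.
For <N> ::= s q: FIRST(s q) = {s}, so it goes in M[<N>, t] for t ∈ {s}.

<N> ::= λ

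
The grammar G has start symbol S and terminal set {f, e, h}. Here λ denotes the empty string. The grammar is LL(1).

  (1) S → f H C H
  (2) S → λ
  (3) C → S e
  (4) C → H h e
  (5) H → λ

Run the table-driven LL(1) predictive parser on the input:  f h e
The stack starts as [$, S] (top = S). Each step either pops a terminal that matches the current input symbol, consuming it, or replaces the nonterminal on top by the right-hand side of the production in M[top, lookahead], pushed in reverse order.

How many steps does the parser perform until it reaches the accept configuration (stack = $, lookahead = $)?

8

     Stack      Input    Action
  1  $ S        f h e $  expand S → f H C H
  2  $ H C H f  f h e $  match f
  3  $ H C H    h e $    expand H → λ
  4  $ H C      h e $    expand C → H h e
  5  $ H e h H  h e $    expand H → λ
  6  $ H e h    h e $    match h
  7  $ H e      e $      match e
  8  $ H        $        expand H → λ
Accept reached after 8 steps.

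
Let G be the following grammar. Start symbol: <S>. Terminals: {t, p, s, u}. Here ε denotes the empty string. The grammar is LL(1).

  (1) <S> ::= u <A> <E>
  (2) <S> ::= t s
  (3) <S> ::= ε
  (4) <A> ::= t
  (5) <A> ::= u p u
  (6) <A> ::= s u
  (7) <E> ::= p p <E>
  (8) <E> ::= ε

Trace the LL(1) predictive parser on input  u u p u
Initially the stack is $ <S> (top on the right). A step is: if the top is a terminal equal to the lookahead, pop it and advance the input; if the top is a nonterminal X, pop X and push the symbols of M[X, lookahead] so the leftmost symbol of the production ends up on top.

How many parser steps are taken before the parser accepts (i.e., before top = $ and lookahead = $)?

7

step 1: stack=$ <S>  input=u u p u $  — expand <S> ::= u <A> <E>
step 2: stack=$ <E> <A> u  input=u u p u $  — match u
step 3: stack=$ <E> <A>  input=u p u $  — expand <A> ::= u p u
step 4: stack=$ <E> u p u  input=u p u $  — match u
step 5: stack=$ <E> u p  input=p u $  — match p
step 6: stack=$ <E> u  input=u $  — match u
step 7: stack=$ <E>  input=$  — expand <E> ::= ε
Accept reached after 7 steps.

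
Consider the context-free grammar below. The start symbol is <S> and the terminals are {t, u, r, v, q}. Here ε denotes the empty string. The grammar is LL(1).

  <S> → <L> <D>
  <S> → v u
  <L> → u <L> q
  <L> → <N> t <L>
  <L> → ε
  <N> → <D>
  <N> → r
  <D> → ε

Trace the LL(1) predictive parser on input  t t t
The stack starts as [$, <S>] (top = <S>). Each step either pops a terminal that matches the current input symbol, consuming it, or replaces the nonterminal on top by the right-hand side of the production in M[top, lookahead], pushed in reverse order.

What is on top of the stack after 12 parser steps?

      Stack            Input    Action
   1  $ <S>            t t t $  expand <S> → <L> <D>
   2  $ <D> <L>        t t t $  expand <L> → <N> t <L>
   3  $ <D> <L> t <N>  t t t $  expand <N> → <D>
   4  $ <D> <L> t <D>  t t t $  expand <D> → ε
   5  $ <D> <L> t      t t t $  match t
   6  $ <D> <L>        t t $    expand <L> → <N> t <L>
   7  $ <D> <L> t <N>  t t $    expand <N> → <D>
   8  $ <D> <L> t <D>  t t $    expand <D> → ε
   9  $ <D> <L> t      t t $    match t
  10  $ <D> <L>        t $      expand <L> → <N> t <L>
  11  $ <D> <L> t <N>  t $      expand <N> → <D>
  12  $ <D> <L> t <D>  t $      expand <D> → ε
Stack after step 12: $ <D> <L> t (top = t).

t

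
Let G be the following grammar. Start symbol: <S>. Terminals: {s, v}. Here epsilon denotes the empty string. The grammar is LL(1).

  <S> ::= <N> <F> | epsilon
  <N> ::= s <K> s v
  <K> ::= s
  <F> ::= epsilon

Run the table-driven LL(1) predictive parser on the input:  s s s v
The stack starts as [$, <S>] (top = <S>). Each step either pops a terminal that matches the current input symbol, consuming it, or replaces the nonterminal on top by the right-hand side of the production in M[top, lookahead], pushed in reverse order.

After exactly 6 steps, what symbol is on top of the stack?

v

     Stack            Input      Action
  1  $ <S>            s s s v $  expand <S> ::= <N> <F>
  2  $ <F> <N>        s s s v $  expand <N> ::= s <K> s v
  3  $ <F> v s <K> s  s s s v $  match s
  4  $ <F> v s <K>    s s v $    expand <K> ::= s
  5  $ <F> v s s      s s v $    match s
  6  $ <F> v s        s v $      match s
Stack after step 6: $ <F> v (top = v).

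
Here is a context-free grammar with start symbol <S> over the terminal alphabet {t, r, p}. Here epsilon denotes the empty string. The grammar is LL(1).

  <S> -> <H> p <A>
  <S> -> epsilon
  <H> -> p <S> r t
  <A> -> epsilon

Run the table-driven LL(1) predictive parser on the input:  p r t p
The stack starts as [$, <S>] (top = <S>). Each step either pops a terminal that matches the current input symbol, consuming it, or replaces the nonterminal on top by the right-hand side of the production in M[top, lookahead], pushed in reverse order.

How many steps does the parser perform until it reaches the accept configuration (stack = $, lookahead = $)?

8

step 1: stack=$ <S>  input=p r t p $  — expand <S> -> <H> p <A>
step 2: stack=$ <A> p <H>  input=p r t p $  — expand <H> -> p <S> r t
step 3: stack=$ <A> p t r <S> p  input=p r t p $  — match p
step 4: stack=$ <A> p t r <S>  input=r t p $  — expand <S> -> epsilon
step 5: stack=$ <A> p t r  input=r t p $  — match r
step 6: stack=$ <A> p t  input=t p $  — match t
step 7: stack=$ <A> p  input=p $  — match p
step 8: stack=$ <A>  input=$  — expand <A> -> epsilon
Accept reached after 8 steps.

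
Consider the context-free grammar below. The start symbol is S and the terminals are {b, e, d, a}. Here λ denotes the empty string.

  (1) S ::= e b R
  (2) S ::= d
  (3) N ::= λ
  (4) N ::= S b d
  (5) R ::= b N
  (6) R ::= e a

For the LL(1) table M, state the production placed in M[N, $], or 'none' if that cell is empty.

N ::= λ

FIRST(S) = {d, e}
FIRST(R) = {b, e}
FIRST(N) = {λ, d, e}  (via S b d)
FOLLOW(S) includes $ since S is the start symbol.
FOLLOW(R): in S::=e b R, the suffix after R is empty, so FOLLOW(R) ⊇ FOLLOW(S) = {$, b}. Thus FOLLOW(R) = {$, b}.
FOLLOW(N): in R::=b N, the suffix after N is empty, so FOLLOW(N) ⊇ FOLLOW(R) = {$, b}. Thus FOLLOW(N) = {$, b}.
For N ::= λ: FIRST(λ) = {λ}, so it goes in M[N, t] for t ∈ {}; since λ ∈ FIRST, also for every t ∈ FOLLOW(N) = {$, b}.
For N ::= S b d: FIRST(S b d) = {d, e}, so it goes in M[N, t] for t ∈ {d, e}.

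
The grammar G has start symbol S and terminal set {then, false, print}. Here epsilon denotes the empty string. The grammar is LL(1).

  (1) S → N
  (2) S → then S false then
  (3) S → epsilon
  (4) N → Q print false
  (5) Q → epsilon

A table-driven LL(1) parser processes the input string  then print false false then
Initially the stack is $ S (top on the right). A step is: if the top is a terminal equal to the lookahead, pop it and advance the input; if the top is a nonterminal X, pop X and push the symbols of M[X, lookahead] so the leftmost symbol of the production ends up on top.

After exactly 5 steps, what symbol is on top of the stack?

     Stack                       Input                          Action
  1  $ S                         then print false false then $  expand S → then S false then
  2  $ then false S then         then print false false then $  match then
  3  $ then false S              print false false then $       expand S → N
  4  $ then false N              print false false then $       expand N → Q print false
  5  $ then false false print Q  print false false then $       expand Q → epsilon
Stack after step 5: $ then false false print (top = print).

print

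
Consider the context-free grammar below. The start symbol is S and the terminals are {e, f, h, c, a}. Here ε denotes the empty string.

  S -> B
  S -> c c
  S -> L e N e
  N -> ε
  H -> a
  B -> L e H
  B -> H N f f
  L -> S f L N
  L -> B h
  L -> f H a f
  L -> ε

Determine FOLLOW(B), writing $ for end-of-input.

{$, f, h}

FIRST(N): from N->ε we get {ε}. So FIRST(N) = {ε}.
FIRST(H): from H->a we get {a}. So FIRST(H) = {a}.
FIRST(S): from S->B we get {a, c, e, f}; from S->c c we get {c}; from S->L e N e we get {a, c, e, f}. So FIRST(S) = {a, c, e, f}.
FIRST(B): from B->L e H we get {a, c, e, f}; from B->H N f f we get {a}. So FIRST(B) = {a, c, e, f}.
FIRST(L): from L->S f L N we get {a, c, e, f}; from L->B h we get {a, c, e, f}; from L->f H a f we get {f}; from L->ε we get {ε}. So FIRST(L) = {ε, a, c, e, f}.
FOLLOW(S) includes $ since S is the start symbol.
FOLLOW(S): in L->S f L N, S is followed by f L N with FIRST {f}. Thus FOLLOW(S) = {$, f}.
FOLLOW(B): in S->B, the suffix after B is empty, so FOLLOW(B) ⊇ FOLLOW(S) = {$, f}; in L->B h, B is followed by h with FIRST {h}. Thus FOLLOW(B) = {$, f, h}.
FOLLOW(H): in B->L e H, the suffix after H is empty, so FOLLOW(H) ⊇ FOLLOW(B) = {$, f, h}; in B->H N f f, H is followed by N f f with FIRST {f}; in L->f H a f, H is followed by a f with FIRST {a}. Thus FOLLOW(H) = {$, a, f, h}.
FOLLOW(L): in S->L e N e, L is followed by e N e with FIRST {e}; in B->L e H, L is followed by e H with FIRST {e}; in L->S f L N, L is followed by N with FIRST {ε}; in L->S f L N, the suffix after L is nullable (adds nothing new). Thus FOLLOW(L) = {e}.
FOLLOW(N): in S->L e N e, N is followed by e with FIRST {e}; in B->H N f f, N is followed by f f with FIRST {f}; in L->S f L N, the suffix after N is empty, so FOLLOW(N) ⊇ FOLLOW(L) = {e}. Thus FOLLOW(N) = {e, f}.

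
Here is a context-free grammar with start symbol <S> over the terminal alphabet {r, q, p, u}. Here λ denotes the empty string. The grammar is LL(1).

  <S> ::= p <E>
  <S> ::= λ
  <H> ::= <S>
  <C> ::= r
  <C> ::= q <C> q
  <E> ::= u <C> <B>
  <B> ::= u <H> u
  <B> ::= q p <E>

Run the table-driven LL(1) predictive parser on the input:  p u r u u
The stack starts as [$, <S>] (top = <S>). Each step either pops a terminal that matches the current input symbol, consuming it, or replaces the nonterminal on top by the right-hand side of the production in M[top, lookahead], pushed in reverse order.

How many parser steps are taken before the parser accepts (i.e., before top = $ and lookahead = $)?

      Stack        Input        Action
   1  $ <S>        p u r u u $  expand <S> ::= p <E>
   2  $ <E> p      p u r u u $  match p
   3  $ <E>        u r u u $    expand <E> ::= u <C> <B>
   4  $ <B> <C> u  u r u u $    match u
   5  $ <B> <C>    r u u $      expand <C> ::= r
   6  $ <B> r      r u u $      match r
   7  $ <B>        u u $        expand <B> ::= u <H> u
   8  $ u <H> u    u u $        match u
   9  $ u <H>      u $          expand <H> ::= <S>
  10  $ u <S>      u $          expand <S> ::= λ
  11  $ u          u $          match u
Accept reached after 11 steps.

11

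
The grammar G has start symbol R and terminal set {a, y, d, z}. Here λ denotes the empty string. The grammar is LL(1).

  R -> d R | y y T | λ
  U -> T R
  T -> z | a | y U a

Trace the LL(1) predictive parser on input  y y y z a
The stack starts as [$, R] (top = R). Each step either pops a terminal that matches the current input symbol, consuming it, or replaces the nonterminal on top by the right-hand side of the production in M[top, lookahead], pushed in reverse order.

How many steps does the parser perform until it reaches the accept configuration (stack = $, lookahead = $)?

      Stack    Input        Action
   1  $ R      y y y z a $  expand R -> y y T
   2  $ T y y  y y y z a $  match y
   3  $ T y    y y z a $    match y
   4  $ T      y z a $      expand T -> y U a
   5  $ a U y  y z a $      match y
   6  $ a U    z a $        expand U -> T R
   7  $ a R T  z a $        expand T -> z
   8  $ a R z  z a $        match z
   9  $ a R    a $          expand R -> λ
  10  $ a      a $          match a
Accept reached after 10 steps.

10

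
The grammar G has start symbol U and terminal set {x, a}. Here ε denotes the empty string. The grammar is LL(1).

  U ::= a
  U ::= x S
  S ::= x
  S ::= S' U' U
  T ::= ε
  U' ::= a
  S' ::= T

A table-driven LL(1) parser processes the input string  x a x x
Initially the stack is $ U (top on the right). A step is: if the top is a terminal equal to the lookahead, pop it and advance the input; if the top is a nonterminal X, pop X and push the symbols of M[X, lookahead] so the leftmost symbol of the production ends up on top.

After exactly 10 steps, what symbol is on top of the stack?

      Stack      Input      Action
   1  $ U        x a x x $  expand U ::= x S
   2  $ S x      x a x x $  match x
   3  $ S        a x x $    expand S ::= S' U' U
   4  $ U U' S'  a x x $    expand S' ::= T
   5  $ U U' T   a x x $    expand T ::= ε
   6  $ U U'     a x x $    expand U' ::= a
   7  $ U a      a x x $    match a
   8  $ U        x x $      expand U ::= x S
   9  $ S x      x x $      match x
  10  $ S        x $        expand S ::= x
Stack after step 10: $ x (top = x).

x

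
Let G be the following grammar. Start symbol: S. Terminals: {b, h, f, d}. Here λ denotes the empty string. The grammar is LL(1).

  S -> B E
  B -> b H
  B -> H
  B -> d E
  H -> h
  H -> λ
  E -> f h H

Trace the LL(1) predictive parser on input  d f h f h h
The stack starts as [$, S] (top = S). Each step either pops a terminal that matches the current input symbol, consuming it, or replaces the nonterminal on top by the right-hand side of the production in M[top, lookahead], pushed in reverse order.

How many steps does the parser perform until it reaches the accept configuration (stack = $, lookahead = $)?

12

step 1: stack=$ S  input=d f h f h h $  — expand S -> B E
step 2: stack=$ E B  input=d f h f h h $  — expand B -> d E
step 3: stack=$ E E d  input=d f h f h h $  — match d
step 4: stack=$ E E  input=f h f h h $  — expand E -> f h H
step 5: stack=$ E H h f  input=f h f h h $  — match f
step 6: stack=$ E H h  input=h f h h $  — match h
step 7: stack=$ E H  input=f h h $  — expand H -> λ
step 8: stack=$ E  input=f h h $  — expand E -> f h H
step 9: stack=$ H h f  input=f h h $  — match f
step 10: stack=$ H h  input=h h $  — match h
step 11: stack=$ H  input=h $  — expand H -> h
step 12: stack=$ h  input=h $  — match h
Accept reached after 12 steps.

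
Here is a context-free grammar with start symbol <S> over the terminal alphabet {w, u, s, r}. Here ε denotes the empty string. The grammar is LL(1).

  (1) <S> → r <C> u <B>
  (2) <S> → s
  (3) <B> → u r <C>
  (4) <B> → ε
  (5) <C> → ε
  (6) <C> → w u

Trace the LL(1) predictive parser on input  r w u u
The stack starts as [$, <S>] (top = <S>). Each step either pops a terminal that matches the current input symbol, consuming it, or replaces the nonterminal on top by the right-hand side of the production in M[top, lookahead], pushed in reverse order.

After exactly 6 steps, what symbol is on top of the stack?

     Stack          Input      Action
  1  $ <S>          r w u u $  expand <S> → r <C> u <B>
  2  $ <B> u <C> r  r w u u $  match r
  3  $ <B> u <C>    w u u $    expand <C> → w u
  4  $ <B> u u w    w u u $    match w
  5  $ <B> u u      u u $      match u
  6  $ <B> u        u $        match u
Stack after step 6: $ <B> (top = <B>).

<B>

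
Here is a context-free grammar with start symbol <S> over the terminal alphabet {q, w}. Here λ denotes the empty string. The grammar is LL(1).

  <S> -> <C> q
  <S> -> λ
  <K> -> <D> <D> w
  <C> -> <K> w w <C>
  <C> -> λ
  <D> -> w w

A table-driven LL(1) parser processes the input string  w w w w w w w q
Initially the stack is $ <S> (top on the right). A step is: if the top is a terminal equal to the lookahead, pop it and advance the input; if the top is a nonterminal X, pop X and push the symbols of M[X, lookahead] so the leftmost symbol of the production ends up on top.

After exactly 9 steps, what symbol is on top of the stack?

step 1: stack=$ <S>  input=w w w w w w w q $  — expand <S> -> <C> q
step 2: stack=$ q <C>  input=w w w w w w w q $  — expand <C> -> <K> w w <C>
step 3: stack=$ q <C> w w <K>  input=w w w w w w w q $  — expand <K> -> <D> <D> w
step 4: stack=$ q <C> w w w <D> <D>  input=w w w w w w w q $  — expand <D> -> w w
step 5: stack=$ q <C> w w w <D> w w  input=w w w w w w w q $  — match w
step 6: stack=$ q <C> w w w <D> w  input=w w w w w w q $  — match w
step 7: stack=$ q <C> w w w <D>  input=w w w w w q $  — expand <D> -> w w
step 8: stack=$ q <C> w w w w w  input=w w w w w q $  — match w
step 9: stack=$ q <C> w w w w  input=w w w w q $  — match w
Stack after step 9: $ q <C> w w w (top = w).

w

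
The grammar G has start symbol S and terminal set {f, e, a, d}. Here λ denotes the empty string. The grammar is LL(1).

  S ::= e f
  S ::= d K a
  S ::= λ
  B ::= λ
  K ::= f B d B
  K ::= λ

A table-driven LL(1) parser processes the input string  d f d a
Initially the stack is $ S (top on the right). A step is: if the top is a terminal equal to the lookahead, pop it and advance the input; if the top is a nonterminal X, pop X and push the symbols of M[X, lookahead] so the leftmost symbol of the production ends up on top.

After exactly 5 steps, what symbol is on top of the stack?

step 1: stack=$ S  input=d f d a $  — expand S ::= d K a
step 2: stack=$ a K d  input=d f d a $  — match d
step 3: stack=$ a K  input=f d a $  — expand K ::= f B d B
step 4: stack=$ a B d B f  input=f d a $  — match f
step 5: stack=$ a B d B  input=d a $  — expand B ::= λ
Stack after step 5: $ a B d (top = d).

d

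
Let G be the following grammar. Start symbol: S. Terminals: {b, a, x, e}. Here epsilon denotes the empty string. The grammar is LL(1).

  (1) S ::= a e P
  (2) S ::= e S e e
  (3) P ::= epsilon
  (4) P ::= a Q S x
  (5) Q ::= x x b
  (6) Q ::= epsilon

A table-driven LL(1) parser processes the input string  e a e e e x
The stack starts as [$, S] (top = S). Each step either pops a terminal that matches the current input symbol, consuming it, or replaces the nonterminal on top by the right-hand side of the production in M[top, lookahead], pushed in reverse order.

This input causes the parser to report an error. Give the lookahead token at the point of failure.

x

step 1: stack=$ S  input=e a e e e x $  — expand S ::= e S e e
step 2: stack=$ e e S e  input=e a e e e x $  — match e
step 3: stack=$ e e S  input=a e e e x $  — expand S ::= a e P
step 4: stack=$ e e P e a  input=a e e e x $  — match a
step 5: stack=$ e e P e  input=e e e x $  — match e
step 6: stack=$ e e P  input=e e x $  — expand P ::= epsilon
step 7: stack=$ e e  input=e e x $  — match e
step 8: stack=$ e  input=e x $  — match e
step 9: stack=$  input=x $  — error: stack empty but input remains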